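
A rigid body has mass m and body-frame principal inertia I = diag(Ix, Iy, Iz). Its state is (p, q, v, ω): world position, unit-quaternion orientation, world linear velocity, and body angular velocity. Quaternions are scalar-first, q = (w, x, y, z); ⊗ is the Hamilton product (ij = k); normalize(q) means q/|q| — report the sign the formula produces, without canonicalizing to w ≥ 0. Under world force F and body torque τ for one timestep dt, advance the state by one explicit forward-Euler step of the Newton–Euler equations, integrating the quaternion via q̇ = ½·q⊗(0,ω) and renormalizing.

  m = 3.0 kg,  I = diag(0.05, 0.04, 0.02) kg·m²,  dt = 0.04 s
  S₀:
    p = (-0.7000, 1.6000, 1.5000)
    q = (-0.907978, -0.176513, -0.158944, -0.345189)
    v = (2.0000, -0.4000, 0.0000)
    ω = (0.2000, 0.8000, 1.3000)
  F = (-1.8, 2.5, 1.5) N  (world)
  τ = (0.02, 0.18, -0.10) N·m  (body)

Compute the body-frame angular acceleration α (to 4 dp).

α = (0.8160, 4.3050, -4.9200)

ω×(Iω) gyroscopic = (-0.0208, 0.0078, -0.0016)
(τ − ω×Iω)/I = (0.8160, 4.3050, -4.9200)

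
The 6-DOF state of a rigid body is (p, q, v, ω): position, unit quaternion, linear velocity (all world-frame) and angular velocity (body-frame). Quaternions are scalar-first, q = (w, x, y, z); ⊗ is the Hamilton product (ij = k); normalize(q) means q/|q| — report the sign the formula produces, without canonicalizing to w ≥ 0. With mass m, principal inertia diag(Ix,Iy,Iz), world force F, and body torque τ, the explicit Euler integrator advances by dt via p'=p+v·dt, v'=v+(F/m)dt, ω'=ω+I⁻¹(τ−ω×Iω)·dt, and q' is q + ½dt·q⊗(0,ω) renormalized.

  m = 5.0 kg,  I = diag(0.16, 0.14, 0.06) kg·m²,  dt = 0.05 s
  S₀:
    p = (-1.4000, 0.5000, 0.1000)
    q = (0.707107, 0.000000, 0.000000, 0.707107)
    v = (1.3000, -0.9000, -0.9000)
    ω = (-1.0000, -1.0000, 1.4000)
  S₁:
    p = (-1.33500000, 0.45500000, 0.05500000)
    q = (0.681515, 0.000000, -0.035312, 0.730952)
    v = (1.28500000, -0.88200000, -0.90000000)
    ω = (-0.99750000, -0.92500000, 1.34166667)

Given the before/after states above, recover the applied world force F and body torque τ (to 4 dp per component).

rate change Δω = (0.00250000, 0.07500000, -0.05833333)
τ = I·(Δω/dt) + ω₀×(Iω₀) = (0.1200, 0.0700, -0.0900)
velocity change Δv = (-0.01500000, 0.01800000, 0.00000000)
m·(v₁−v₀)/dt = (-1.5000, 1.8000, 0.0000)

F = (-1.5000, 1.8000, 0.0000)
τ = (0.1200, 0.0700, -0.0900)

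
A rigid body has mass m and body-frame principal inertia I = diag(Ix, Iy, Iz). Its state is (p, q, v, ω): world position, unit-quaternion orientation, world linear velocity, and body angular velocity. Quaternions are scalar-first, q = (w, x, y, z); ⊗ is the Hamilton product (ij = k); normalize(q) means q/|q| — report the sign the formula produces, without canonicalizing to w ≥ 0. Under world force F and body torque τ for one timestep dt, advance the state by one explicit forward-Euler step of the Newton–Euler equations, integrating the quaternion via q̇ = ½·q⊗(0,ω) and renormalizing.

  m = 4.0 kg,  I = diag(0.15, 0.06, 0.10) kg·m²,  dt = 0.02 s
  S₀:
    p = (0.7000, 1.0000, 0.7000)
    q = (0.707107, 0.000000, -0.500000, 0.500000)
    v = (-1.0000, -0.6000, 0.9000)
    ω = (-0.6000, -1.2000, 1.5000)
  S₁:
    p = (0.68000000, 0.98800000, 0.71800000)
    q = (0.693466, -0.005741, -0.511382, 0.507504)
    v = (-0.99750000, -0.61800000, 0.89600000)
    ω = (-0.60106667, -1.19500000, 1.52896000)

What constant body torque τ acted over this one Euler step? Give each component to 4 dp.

ω₁ − ω₀ = (-0.00106667, 0.00500000, 0.02896000)
I·α + gyro = (-0.0800, -0.0300, 0.0800)

τ = (-0.0800, -0.0300, 0.0800)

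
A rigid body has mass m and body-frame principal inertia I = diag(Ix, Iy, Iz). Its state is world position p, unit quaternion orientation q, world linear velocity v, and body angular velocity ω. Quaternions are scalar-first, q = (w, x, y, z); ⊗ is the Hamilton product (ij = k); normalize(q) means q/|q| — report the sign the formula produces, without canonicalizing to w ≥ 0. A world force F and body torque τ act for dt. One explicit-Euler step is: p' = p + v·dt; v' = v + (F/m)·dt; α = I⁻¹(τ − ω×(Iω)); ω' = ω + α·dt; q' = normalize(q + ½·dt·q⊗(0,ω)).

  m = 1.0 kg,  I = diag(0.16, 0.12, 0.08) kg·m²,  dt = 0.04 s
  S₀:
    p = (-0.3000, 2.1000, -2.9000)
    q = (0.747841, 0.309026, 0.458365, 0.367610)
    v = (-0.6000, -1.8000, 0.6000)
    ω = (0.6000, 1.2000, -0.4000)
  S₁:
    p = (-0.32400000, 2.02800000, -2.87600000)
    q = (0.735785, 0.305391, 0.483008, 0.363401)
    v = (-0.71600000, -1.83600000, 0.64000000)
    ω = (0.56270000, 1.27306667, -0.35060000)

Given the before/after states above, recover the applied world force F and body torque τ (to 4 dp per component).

ω₁ − ω₀ = (-0.03730000, 0.07306667, 0.04940000)
ω₀×(Iω₀) = (0.0192, -0.0192, -0.0288)
τ = I·(Δω/dt) + ω₀×(Iω₀) = (-0.1300, 0.2000, 0.0700)
v₁ − v₀ = (-0.11600000, -0.03600000, 0.04000000)
applied force F = (-2.9000, -0.9000, 1.0000)

F = (-2.9000, -0.9000, 1.0000)
τ = (-0.1300, 0.2000, 0.0700)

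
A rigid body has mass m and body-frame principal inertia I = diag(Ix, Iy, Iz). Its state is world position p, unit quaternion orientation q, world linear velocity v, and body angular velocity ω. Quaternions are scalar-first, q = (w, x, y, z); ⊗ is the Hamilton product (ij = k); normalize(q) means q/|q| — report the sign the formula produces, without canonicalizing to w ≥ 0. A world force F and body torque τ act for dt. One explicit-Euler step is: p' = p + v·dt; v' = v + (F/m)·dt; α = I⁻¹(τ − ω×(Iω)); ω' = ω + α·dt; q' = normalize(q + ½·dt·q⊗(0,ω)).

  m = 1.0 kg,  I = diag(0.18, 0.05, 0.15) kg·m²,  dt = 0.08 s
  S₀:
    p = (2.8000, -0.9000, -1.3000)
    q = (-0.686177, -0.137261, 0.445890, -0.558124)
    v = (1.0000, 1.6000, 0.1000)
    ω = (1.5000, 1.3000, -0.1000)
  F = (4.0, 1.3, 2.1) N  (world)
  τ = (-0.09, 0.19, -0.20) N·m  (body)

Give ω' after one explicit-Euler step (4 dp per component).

ω×(Iω) gyroscopic = (-0.0130, -0.0045, -0.2535)
angular accel α = (-0.4278, 3.8900, 0.3567)
new body rate ω' = (1.4658, 1.6112, -0.0715)

ω' = (1.4658, 1.6112, -0.0715)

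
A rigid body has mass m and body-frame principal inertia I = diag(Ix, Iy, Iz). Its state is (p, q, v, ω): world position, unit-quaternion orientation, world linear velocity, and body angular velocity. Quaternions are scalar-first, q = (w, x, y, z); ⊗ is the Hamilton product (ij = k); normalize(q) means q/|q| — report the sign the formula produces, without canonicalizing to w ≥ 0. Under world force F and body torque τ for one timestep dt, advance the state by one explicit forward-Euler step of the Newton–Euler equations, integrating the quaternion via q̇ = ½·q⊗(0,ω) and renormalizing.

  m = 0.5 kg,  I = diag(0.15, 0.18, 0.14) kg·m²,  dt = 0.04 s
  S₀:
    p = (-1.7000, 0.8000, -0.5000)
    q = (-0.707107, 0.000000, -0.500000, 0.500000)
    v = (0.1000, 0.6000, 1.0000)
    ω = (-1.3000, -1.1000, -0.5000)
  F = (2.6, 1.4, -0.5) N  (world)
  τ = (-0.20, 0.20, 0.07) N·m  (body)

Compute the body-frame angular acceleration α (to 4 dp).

gyro term ω×Iω = (-0.0220, 0.0065, 0.0429)
angular accel α = (-1.1867, 1.0750, 0.1936)

α = (-1.1867, 1.0750, 0.1936)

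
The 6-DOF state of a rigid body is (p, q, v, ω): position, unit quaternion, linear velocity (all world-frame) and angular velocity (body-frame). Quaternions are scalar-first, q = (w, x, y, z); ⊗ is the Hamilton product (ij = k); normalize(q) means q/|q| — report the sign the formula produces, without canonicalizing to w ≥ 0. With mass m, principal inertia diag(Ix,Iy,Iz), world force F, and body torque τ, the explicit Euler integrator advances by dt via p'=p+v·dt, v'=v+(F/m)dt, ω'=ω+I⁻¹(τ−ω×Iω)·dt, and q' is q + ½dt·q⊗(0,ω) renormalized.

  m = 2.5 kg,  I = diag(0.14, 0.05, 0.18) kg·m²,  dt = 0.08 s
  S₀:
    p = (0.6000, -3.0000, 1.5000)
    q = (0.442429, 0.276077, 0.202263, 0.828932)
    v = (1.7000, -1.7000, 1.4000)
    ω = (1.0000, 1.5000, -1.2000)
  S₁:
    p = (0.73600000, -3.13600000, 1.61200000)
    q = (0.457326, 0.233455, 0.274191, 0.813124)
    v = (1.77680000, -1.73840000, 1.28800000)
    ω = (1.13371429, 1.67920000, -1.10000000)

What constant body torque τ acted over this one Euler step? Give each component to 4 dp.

τ = (0.0000, 0.1600, 0.0900)

rate change Δω = (0.13371429, 0.17920000, 0.10000000)
precession coupling = (-0.2340, 0.0480, -0.1350)
I·α + gyro = (0.0000, 0.1600, 0.0900)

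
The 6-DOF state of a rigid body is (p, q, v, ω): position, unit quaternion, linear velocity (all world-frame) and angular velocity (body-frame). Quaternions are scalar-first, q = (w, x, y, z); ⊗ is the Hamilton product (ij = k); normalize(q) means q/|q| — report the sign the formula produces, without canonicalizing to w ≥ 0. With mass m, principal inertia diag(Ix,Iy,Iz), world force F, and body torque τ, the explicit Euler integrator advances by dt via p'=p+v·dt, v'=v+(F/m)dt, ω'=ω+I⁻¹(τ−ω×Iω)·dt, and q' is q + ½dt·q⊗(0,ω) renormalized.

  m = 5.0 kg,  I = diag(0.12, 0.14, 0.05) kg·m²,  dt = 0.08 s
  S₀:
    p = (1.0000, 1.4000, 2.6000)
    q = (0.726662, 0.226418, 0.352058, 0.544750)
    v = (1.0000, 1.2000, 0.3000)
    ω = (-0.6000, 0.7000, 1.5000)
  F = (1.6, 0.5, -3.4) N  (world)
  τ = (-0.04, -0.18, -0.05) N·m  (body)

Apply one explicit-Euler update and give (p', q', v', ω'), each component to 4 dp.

p' = (1.0800, 1.4960, 2.6240)
q' = (0.6878, 0.2143, 0.3449, 0.6016)
v' = (1.0256, 1.2080, 0.2456)
ω' = (-0.5637, 0.6331, 1.4334)

gyro term ω×Iω = (-0.0945, -0.0630, -0.0084)
angular accel α = (0.4542, -0.8357, -0.8320)
ω' = ω + α·dt = (-0.5637, 0.6331, 1.4334)
2q̇ = q⊗(0,ω) = (-0.9277148, -0.2892352, -0.1578136, 1.4597204)
q + ½dt·q⊗(0,ω), renormalized = (0.6878, 0.2143, 0.3449, 0.6016)
a = F/m = (0.3200, 0.1000, -0.6800)
p' = p + v·dt = (1.0800, 1.4960, 2.6240)
new velocity v' = (1.0256, 1.2080, 0.2456)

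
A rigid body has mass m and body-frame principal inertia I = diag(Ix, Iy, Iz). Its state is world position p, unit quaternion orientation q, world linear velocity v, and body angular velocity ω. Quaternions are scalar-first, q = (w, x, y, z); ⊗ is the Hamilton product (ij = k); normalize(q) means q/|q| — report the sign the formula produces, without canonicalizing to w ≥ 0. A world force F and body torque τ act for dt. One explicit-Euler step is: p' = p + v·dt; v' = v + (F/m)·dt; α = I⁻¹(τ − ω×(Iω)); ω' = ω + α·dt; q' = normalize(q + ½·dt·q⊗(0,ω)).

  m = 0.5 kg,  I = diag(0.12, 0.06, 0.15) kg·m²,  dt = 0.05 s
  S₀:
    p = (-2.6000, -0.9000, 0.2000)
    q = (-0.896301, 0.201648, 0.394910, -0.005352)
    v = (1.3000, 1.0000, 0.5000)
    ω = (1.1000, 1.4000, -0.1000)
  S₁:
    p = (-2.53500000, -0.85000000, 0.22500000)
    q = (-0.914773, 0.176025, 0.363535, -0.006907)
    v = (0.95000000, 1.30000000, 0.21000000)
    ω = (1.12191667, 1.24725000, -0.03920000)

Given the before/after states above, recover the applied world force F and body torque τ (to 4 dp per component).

Δv = v₁−v₀ = (-0.35000000, 0.30000000, -0.29000000)
m·(v₁−v₀)/dt = (-3.5000, 3.0000, -2.9000)
Δω = ω₁−ω₀ = (0.02191667, -0.15275000, 0.06080000)
ω₀×(Iω₀) = (-0.0126, 0.0033, -0.0924)
applied torque τ = (0.0400, -0.1800, 0.0900)

F = (-3.5000, 3.0000, -2.9000)
τ = (0.0400, -0.1800, 0.0900)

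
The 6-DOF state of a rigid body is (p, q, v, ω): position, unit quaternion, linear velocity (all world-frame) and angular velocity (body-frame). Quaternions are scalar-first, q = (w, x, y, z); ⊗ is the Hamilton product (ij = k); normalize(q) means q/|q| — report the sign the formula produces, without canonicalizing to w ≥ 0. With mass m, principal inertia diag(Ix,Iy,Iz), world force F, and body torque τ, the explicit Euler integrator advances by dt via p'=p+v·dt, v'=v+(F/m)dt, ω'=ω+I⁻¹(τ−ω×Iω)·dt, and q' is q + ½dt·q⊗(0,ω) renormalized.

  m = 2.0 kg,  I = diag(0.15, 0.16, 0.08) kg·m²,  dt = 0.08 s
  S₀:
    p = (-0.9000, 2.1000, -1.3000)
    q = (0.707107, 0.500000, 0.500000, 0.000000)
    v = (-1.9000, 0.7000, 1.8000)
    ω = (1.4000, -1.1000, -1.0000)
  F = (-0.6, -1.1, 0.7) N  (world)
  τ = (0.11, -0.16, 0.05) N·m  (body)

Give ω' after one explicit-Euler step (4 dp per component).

ω×(Iω) gyroscopic = (-0.0880, -0.0980, -0.0154)
(τ − ω×Iω)/I = (1.3200, -0.3875, 0.8175)
new body rate ω' = (1.5056, -1.1310, -0.9346)

ω' = (1.5056, -1.1310, -0.9346)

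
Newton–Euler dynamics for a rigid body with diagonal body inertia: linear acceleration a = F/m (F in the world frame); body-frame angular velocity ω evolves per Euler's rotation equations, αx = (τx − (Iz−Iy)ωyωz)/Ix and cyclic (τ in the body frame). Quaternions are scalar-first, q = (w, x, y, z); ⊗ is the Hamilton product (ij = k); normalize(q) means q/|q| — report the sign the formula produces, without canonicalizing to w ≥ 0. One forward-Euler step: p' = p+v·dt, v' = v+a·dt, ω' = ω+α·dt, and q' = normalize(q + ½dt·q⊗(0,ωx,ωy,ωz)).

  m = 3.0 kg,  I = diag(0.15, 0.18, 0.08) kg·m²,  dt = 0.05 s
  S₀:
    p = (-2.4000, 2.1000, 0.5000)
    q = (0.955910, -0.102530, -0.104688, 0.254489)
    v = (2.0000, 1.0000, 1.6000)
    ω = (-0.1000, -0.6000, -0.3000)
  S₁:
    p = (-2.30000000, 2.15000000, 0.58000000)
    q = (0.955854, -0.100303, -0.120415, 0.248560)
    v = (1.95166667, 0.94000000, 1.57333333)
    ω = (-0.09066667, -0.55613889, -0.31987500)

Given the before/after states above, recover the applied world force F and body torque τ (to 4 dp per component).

F = (-2.9000, -3.6000, -1.6000)
τ = (0.0100, 0.1600, -0.0300)

Δω = ω₁−ω₀ = (0.00933333, 0.04386111, -0.01987500)
precession coupling = (-0.0180, 0.0021, 0.0018)
I·α + gyro = (0.0100, 0.1600, -0.0300)
v₁ − v₀ = (-0.04833333, -0.06000000, -0.02666667)
applied force F = (-2.9000, -3.6000, -1.6000)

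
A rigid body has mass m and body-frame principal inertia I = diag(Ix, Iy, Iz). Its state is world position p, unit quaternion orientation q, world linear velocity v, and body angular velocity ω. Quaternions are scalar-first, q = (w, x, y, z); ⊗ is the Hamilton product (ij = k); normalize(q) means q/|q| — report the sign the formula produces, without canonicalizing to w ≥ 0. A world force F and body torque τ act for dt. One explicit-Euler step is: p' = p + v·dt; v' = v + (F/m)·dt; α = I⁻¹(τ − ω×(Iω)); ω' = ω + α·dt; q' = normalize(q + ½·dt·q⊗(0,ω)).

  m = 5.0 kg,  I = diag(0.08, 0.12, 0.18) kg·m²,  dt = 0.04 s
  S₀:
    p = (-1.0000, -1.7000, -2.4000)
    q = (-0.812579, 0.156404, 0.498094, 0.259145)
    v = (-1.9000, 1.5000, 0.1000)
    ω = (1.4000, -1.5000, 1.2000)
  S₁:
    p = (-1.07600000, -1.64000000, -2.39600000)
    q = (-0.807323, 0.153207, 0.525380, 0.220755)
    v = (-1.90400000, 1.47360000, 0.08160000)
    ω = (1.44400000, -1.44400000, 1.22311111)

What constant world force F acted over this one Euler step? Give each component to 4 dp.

v₁ − v₀ = (-0.00400000, -0.02640000, -0.01840000)
m·(v₁−v₀)/dt = (-0.5000, -3.3000, -2.3000)

F = (-0.5000, -3.3000, -2.3000)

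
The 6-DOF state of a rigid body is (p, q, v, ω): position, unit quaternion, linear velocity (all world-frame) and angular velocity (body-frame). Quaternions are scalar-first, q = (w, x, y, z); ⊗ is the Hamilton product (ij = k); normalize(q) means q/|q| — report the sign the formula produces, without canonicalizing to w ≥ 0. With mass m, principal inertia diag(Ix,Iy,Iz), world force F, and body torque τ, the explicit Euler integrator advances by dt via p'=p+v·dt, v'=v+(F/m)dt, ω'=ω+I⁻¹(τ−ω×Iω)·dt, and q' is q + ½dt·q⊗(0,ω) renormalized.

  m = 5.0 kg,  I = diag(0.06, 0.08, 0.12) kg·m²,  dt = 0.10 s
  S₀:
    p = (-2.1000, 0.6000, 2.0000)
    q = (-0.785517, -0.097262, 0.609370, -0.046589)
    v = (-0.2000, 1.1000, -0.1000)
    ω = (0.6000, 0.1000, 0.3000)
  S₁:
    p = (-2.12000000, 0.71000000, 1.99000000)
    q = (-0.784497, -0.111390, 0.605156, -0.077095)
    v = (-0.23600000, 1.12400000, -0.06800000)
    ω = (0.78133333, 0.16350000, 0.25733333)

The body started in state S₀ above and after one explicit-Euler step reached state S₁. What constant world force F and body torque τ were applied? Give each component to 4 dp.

F = (-1.8000, 1.2000, 1.6000)
τ = (0.1100, 0.0400, -0.0500)

Δω = ω₁−ω₀ = (0.18133333, 0.06350000, -0.04266667)
ω₀×(Iω₀) = (0.0012, -0.0108, 0.0012)
I·α + gyro = (0.1100, 0.0400, -0.0500)
velocity change Δv = (-0.03600000, 0.02400000, 0.03200000)
applied force F = (-1.8000, 1.2000, 1.6000)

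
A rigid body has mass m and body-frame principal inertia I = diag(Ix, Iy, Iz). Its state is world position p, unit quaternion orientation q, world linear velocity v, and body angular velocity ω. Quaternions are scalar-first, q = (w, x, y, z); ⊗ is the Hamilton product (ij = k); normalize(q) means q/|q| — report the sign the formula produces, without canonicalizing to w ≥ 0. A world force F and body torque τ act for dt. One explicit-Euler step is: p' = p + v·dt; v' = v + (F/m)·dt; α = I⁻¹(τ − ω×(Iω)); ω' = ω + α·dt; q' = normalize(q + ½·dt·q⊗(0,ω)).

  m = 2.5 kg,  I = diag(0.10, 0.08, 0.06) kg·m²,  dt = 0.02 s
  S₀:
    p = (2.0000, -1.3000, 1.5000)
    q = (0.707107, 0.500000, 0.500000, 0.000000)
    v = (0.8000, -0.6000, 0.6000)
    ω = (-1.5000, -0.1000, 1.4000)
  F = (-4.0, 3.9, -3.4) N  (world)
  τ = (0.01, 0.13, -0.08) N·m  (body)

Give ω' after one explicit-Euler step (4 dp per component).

ω×(Iω) gyroscopic = (0.0028, -0.0840, -0.0030)
α = I⁻¹(τ − ω×Iω) = (0.0720, 2.6750, -1.2833)
new body rate ω' = (-1.4986, -0.0465, 1.3743)

ω' = (-1.4986, -0.0465, 1.3743)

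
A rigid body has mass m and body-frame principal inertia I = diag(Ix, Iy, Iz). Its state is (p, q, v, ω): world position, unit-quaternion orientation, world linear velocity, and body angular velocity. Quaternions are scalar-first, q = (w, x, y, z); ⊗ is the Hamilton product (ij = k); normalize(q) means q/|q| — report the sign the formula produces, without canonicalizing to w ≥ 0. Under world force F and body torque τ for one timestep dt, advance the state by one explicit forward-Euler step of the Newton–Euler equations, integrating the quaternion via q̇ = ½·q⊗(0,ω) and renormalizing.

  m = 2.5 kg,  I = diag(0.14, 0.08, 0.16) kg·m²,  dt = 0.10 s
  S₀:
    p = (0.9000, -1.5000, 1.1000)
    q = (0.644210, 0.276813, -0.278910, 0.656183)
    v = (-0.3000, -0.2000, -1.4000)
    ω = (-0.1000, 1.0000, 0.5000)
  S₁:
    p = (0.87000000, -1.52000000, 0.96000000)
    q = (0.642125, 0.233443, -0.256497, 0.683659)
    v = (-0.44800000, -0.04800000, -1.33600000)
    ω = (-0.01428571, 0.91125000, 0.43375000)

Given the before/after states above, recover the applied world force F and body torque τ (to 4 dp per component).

velocity change Δv = (-0.14800000, 0.15200000, 0.06400000)
m·(v₁−v₀)/dt = (-3.7000, 3.8000, 1.6000)
ω₁ − ω₀ = (0.08571429, -0.08875000, -0.06625000)
ω₀×(Iω₀) = (0.0400, 0.0010, 0.0060)
τ = I·(Δω/dt) + ω₀×(Iω₀) = (0.1600, -0.0700, -0.1000)

F = (-3.7000, 3.8000, 1.6000)
τ = (0.1600, -0.0700, -0.1000)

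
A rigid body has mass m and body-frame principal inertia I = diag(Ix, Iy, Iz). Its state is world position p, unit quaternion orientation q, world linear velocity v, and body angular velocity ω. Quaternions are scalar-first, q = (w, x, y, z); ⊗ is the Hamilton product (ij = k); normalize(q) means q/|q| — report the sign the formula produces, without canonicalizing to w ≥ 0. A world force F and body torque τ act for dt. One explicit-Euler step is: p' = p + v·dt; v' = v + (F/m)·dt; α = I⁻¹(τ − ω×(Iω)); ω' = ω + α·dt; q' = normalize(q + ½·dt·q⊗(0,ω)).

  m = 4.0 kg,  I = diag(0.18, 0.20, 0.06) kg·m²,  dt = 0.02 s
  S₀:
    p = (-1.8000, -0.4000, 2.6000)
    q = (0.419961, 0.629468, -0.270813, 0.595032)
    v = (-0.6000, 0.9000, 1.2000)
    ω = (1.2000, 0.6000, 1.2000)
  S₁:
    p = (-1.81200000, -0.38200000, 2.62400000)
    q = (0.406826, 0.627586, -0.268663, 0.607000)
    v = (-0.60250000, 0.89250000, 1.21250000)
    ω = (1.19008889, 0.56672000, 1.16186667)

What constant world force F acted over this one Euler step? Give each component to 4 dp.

v₁ − v₀ = (-0.00250000, -0.00750000, 0.01250000)
m·(v₁−v₀)/dt = (-0.5000, -1.5000, 2.5000)

F = (-0.5000, -1.5000, 2.5000)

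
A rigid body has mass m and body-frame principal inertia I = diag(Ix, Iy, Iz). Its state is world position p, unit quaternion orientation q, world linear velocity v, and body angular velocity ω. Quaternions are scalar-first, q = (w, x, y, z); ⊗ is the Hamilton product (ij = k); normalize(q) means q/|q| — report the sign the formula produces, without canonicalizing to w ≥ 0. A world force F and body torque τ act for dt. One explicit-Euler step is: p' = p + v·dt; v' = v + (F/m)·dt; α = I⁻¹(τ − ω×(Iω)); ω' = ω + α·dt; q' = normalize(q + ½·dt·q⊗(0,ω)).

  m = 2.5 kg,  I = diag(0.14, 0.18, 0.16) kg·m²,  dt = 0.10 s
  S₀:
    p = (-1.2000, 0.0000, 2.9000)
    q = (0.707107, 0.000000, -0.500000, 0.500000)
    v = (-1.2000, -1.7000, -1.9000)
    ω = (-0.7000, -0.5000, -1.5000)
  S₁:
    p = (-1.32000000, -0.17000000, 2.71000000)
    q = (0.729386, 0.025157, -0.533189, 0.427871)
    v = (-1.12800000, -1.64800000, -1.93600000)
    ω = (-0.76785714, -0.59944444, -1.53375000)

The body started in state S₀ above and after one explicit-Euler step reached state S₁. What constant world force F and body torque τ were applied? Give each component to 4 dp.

Δv = v₁−v₀ = (0.07200000, 0.05200000, -0.03600000)
applied force F = (1.8000, 1.3000, -0.9000)
rate change Δω = (-0.06785714, -0.09944444, -0.03375000)
ω₀×(Iω₀) = (-0.0150, -0.0210, 0.0140)
applied torque τ = (-0.1100, -0.2000, -0.0400)

F = (1.8000, 1.3000, -0.9000)
τ = (-0.1100, -0.2000, -0.0400)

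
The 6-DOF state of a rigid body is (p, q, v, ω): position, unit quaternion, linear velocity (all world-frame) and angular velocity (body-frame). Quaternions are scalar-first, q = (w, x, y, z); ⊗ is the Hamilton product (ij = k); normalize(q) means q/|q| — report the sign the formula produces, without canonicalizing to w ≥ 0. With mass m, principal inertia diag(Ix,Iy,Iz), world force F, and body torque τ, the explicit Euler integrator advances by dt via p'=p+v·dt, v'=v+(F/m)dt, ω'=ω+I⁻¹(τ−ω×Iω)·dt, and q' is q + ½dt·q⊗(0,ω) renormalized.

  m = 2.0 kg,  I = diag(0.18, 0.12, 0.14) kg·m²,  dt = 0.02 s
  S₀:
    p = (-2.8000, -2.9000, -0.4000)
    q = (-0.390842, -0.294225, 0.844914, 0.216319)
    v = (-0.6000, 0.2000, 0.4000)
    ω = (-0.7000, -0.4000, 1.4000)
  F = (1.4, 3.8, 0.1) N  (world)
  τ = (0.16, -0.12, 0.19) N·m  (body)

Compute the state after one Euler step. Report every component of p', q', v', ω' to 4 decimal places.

gyro term ω×Iω = (-0.0112, -0.0392, -0.0168)
angular accel α = (0.9511, -0.6733, 1.4771)
new body rate ω' = (-0.6810, -0.4135, 1.4295)
2q̇ = q⊗(0,ω) = (-0.1708385, 1.5429966, 0.4168285, 0.1619510)
q + ½dt·q⊗(0,ω), renormalized = (-0.3925, -0.2788, 0.8490, 0.2179)
a = (0.7000, 1.9000, 0.0500)
new position p' = (-2.8120, -2.8960, -0.3920)
v' = v + a·dt = (-0.5860, 0.2380, 0.4010)

p' = (-2.8120, -2.8960, -0.3920)
q' = (-0.3925, -0.2788, 0.8490, 0.2179)
v' = (-0.5860, 0.2380, 0.4010)
ω' = (-0.6810, -0.4135, 1.4295)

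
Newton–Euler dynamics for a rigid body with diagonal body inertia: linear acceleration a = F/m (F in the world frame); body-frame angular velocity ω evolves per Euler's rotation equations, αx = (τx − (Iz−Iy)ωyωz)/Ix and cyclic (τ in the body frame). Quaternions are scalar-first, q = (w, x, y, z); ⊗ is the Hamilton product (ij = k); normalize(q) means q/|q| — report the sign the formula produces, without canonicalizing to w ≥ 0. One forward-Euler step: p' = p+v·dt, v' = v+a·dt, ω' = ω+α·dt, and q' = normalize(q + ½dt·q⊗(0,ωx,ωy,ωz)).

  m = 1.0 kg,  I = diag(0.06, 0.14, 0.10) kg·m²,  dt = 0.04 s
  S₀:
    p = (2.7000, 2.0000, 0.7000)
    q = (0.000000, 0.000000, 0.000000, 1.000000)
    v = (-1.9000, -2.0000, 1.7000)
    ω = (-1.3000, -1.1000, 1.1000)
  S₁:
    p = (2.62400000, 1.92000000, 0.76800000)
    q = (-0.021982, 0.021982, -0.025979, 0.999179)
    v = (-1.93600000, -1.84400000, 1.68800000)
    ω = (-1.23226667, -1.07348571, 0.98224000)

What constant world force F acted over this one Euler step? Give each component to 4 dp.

F = (-0.9000, 3.9000, -0.3000)

velocity change Δv = (-0.03600000, 0.15600000, -0.01200000)
m·(v₁−v₀)/dt = (-0.9000, 3.9000, -0.3000)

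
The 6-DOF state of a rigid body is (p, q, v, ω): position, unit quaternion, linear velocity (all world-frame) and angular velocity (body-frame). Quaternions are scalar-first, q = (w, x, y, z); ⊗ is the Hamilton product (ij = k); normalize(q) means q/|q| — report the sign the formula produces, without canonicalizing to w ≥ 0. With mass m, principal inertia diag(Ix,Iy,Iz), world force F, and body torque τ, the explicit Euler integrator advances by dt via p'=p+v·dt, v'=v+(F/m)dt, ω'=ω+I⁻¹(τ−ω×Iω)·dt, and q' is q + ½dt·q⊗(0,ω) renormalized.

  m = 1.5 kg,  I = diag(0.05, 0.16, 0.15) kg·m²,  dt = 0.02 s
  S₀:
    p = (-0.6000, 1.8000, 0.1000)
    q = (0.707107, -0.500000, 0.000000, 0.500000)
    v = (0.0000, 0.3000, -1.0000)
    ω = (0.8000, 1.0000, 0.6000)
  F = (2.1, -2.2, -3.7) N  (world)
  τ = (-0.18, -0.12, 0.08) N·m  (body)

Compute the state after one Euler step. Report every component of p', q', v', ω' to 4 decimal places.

angular accel α = (-3.4800, -0.4500, -0.0533)
ω + α·dt = (0.7304, 0.9910, 0.5989)
Hamilton product q⊗(0,ω) = (0.1000000, 0.0656856, 1.4071070, -0.0757358)
q + ½dt·q⊗(0,ω), renormalized = (0.7080, -0.4993, 0.0141, 0.4992)
linear accel F/m = (1.4000, -1.4667, -2.4667)
p' = p + v·dt = (-0.6000, 1.8060, 0.0800)
v' = v + a·dt = (0.0280, 0.2707, -1.0493)

p' = (-0.6000, 1.8060, 0.0800)
q' = (0.7080, -0.4993, 0.0141, 0.4992)
v' = (0.0280, 0.2707, -1.0493)
ω' = (0.7304, 0.9910, 0.5989)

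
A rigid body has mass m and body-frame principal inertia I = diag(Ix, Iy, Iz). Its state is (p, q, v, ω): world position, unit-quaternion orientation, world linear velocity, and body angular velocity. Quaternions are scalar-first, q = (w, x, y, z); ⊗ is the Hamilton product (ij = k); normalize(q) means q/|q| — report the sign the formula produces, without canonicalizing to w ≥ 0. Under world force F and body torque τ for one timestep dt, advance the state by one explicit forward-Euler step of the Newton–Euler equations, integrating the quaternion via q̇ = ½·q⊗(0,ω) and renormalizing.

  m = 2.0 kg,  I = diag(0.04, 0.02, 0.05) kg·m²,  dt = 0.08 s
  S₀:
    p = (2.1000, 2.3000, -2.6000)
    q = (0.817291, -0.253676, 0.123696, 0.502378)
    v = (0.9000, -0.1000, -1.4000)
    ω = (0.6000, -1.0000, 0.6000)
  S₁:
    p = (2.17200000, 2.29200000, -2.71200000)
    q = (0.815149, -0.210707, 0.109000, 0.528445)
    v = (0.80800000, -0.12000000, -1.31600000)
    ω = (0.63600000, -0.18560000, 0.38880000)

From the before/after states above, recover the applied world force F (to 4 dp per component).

v₁ − v₀ = (-0.09200000, -0.02000000, 0.08400000)
F = m·Δv/dt = (-2.3000, -0.5000, 2.1000)

F = (-2.3000, -0.5000, 2.1000)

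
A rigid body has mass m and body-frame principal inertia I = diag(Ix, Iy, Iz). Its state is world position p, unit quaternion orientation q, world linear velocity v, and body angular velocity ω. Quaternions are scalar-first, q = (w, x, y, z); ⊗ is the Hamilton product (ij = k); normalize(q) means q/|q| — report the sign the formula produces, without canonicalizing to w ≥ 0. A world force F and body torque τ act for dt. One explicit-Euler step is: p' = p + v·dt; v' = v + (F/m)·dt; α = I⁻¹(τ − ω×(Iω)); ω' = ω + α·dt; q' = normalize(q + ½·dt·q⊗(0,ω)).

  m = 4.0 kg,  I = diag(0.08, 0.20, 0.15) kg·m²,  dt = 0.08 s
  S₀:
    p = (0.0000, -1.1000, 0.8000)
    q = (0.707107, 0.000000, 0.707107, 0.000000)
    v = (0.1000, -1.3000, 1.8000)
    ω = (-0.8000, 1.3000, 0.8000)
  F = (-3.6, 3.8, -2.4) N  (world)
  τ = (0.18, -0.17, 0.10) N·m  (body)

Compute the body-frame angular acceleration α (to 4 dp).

gyro term ω×Iω = (-0.0520, 0.0448, -0.1248)
(τ − ω×Iω)/I = (2.9000, -1.0740, 1.4987)

α = (2.9000, -1.0740, 1.4987)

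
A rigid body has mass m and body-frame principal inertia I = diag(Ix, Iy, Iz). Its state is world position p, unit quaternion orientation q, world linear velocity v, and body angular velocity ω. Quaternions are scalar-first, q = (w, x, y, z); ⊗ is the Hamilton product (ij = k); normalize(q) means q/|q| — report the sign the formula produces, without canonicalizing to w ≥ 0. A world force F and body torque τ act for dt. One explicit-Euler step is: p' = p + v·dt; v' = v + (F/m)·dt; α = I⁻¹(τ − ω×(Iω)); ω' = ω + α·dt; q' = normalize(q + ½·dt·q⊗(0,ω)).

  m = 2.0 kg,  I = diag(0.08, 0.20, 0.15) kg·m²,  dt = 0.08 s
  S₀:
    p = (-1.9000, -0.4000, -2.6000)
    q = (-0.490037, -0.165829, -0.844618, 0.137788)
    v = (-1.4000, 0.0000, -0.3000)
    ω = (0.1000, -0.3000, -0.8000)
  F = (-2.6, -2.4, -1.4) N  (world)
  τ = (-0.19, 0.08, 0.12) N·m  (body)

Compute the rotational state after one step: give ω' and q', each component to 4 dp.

ω' = (-0.0780, -0.2702, -0.7341)
q' = (-0.4948, -0.1390, -0.8430, 0.1587)

gyro term ω×Iω = (-0.0120, 0.0056, -0.0036)
α = I⁻¹(τ − ω×Iω) = (-2.2250, 0.3720, 0.8240)
new body rate ω' = (-0.0780, -0.2702, -0.7341)
Hamilton product q⊗(0,ω) = (-0.1265721, 0.6680271, 0.0281267, 0.5262401)
updated quaternion q' = (-0.4948, -0.1390, -0.8430, 0.1587)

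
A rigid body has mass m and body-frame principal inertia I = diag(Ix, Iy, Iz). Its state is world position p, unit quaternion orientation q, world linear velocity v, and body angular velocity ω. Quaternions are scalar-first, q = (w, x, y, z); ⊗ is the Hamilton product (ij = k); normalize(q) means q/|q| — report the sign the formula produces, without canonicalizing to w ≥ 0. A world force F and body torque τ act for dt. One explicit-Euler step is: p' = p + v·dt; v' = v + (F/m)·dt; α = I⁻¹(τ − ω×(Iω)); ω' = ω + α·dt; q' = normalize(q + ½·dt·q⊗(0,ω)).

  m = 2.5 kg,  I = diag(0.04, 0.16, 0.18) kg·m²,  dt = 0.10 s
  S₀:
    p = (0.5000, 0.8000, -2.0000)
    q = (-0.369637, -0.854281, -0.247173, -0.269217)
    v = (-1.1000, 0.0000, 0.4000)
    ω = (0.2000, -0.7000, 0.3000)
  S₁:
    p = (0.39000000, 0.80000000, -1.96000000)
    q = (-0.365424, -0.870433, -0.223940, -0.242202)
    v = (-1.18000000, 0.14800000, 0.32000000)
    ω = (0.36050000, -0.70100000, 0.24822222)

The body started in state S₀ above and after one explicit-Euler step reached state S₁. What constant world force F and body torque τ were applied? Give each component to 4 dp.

F = (-2.0000, 3.7000, -2.0000)
τ = (0.0600, -0.0100, -0.1100)

Δω = ω₁−ω₀ = (0.16050000, -0.00100000, -0.05177778)
τ = I·(Δω/dt) + ω₀×(Iω₀) = (0.0600, -0.0100, -0.1100)
velocity change Δv = (-0.08000000, 0.14800000, -0.08000000)
applied force F = (-2.0000, 3.7000, -2.0000)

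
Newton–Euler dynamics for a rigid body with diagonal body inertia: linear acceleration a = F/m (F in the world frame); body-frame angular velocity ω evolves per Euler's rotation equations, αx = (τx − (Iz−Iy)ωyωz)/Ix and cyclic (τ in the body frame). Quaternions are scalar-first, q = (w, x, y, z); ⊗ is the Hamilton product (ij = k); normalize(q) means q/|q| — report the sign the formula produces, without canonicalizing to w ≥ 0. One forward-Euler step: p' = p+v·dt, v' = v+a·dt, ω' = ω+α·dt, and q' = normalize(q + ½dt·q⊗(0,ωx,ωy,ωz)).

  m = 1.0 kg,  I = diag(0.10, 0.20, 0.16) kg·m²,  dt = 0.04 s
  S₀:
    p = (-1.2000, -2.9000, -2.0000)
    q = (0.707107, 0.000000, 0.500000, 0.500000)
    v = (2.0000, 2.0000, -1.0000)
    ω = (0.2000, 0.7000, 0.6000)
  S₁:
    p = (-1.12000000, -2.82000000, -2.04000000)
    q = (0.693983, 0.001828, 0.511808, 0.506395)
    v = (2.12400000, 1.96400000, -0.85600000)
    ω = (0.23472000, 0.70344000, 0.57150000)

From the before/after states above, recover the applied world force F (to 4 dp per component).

velocity change Δv = (0.12400000, -0.03600000, 0.14400000)
m·(v₁−v₀)/dt = (3.1000, -0.9000, 3.6000)

F = (3.1000, -0.9000, 3.6000)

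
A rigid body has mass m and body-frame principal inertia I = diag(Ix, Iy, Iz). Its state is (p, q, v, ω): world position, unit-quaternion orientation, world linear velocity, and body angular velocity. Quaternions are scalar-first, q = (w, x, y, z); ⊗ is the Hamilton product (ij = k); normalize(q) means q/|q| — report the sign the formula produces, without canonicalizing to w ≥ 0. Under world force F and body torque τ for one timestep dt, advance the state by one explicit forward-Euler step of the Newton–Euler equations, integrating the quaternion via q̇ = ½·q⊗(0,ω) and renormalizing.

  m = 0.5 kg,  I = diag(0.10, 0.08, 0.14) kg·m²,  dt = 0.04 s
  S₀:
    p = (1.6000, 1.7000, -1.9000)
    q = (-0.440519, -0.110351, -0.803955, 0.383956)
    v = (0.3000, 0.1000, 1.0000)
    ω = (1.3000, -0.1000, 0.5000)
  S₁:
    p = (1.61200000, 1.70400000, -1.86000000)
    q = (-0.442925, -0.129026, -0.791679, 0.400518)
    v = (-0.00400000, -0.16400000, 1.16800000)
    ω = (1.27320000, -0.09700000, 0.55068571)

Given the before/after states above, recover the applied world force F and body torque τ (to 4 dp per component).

v₁ − v₀ = (-0.30400000, -0.26400000, 0.16800000)
applied force F = (-3.8000, -3.3000, 2.1000)
rate change Δω = (-0.02680000, 0.00300000, 0.05068571)
applied torque τ = (-0.0700, -0.0200, 0.1800)

F = (-3.8000, -3.3000, 2.1000)
τ = (-0.0700, -0.0200, 0.1800)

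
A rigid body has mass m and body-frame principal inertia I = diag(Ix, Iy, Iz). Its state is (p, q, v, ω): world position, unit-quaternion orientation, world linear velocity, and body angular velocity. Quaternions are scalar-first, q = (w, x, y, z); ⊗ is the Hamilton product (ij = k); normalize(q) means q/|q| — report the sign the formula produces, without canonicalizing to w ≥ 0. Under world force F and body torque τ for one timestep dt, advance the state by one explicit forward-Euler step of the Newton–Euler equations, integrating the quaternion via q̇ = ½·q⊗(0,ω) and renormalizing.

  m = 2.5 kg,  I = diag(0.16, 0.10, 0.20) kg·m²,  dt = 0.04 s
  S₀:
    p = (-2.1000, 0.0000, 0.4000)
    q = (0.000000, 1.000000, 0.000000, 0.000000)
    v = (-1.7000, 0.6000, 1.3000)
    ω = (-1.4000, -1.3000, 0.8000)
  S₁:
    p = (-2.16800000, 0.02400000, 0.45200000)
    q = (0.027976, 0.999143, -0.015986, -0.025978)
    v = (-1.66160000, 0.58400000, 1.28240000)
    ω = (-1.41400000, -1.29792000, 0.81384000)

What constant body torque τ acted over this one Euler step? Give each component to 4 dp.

τ = (-0.1600, 0.0500, -0.0400)

ω₁ − ω₀ = (-0.01400000, 0.00208000, 0.01384000)
applied torque τ = (-0.1600, 0.0500, -0.0400)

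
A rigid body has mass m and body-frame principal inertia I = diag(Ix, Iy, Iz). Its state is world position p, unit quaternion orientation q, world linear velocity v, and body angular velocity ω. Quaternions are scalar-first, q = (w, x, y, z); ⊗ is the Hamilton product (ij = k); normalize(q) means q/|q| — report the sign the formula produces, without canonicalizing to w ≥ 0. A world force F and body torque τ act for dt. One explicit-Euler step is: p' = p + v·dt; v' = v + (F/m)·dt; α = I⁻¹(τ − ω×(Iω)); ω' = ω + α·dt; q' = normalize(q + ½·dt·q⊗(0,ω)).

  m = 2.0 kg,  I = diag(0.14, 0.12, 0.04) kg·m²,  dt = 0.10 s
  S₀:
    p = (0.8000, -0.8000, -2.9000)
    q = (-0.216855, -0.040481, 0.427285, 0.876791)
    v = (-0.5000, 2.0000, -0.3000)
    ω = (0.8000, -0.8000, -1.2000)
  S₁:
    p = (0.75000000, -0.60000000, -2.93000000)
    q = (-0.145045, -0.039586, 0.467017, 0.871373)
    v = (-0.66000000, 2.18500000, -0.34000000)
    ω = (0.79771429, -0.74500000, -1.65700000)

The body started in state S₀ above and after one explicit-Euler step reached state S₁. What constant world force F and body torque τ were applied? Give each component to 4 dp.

velocity change Δv = (-0.16000000, 0.18500000, -0.04000000)
F = m·Δv/dt = (-3.2000, 3.7000, -0.8000)
rate change Δω = (-0.00228571, 0.05500000, -0.45700000)
precession coupling = (-0.0768, -0.0960, 0.0128)
τ = I·(Δω/dt) + ω₀×(Iω₀) = (-0.0800, -0.0300, -0.1700)

F = (-3.2000, 3.7000, -0.8000)
τ = (-0.0800, -0.0300, -0.1700)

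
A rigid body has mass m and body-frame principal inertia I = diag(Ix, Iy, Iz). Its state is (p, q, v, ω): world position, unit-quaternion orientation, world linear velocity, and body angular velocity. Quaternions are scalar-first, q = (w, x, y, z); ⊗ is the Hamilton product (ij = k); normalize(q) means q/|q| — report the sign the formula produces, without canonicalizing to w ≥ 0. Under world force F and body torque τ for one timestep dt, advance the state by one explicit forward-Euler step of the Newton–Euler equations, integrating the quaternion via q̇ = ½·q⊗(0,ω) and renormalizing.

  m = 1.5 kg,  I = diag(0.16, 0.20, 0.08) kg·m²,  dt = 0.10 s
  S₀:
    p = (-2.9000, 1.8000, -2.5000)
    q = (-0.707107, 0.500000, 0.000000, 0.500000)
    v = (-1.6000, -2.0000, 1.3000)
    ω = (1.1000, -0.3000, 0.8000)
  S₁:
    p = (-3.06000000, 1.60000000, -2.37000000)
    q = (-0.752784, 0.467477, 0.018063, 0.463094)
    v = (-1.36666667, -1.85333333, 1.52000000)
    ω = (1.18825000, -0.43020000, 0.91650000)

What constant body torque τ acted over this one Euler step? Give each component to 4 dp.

Δω = ω₁−ω₀ = (0.08825000, -0.13020000, 0.11650000)
applied torque τ = (0.1700, -0.1900, 0.0800)

τ = (0.1700, -0.1900, 0.0800)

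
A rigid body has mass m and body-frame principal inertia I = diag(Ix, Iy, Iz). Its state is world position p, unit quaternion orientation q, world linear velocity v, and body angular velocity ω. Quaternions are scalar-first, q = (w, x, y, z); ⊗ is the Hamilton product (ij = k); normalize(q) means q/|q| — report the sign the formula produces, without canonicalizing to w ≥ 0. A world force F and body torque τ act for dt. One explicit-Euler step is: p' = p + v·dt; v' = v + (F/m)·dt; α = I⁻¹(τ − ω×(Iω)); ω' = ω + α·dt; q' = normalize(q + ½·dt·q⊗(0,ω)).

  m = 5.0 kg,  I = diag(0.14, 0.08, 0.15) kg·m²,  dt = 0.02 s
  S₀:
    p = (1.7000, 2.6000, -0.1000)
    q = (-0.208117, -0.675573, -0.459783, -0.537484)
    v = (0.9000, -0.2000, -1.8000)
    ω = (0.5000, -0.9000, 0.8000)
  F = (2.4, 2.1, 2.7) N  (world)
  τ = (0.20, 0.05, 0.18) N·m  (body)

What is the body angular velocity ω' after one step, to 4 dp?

precession coupling ω×(Iω) = (-0.0504, -0.0040, 0.0270)
angular accel α = (1.7886, 0.6750, 1.0200)
ω + α·dt = (0.5358, -0.8865, 0.8204)

ω' = (0.5358, -0.8865, 0.8204)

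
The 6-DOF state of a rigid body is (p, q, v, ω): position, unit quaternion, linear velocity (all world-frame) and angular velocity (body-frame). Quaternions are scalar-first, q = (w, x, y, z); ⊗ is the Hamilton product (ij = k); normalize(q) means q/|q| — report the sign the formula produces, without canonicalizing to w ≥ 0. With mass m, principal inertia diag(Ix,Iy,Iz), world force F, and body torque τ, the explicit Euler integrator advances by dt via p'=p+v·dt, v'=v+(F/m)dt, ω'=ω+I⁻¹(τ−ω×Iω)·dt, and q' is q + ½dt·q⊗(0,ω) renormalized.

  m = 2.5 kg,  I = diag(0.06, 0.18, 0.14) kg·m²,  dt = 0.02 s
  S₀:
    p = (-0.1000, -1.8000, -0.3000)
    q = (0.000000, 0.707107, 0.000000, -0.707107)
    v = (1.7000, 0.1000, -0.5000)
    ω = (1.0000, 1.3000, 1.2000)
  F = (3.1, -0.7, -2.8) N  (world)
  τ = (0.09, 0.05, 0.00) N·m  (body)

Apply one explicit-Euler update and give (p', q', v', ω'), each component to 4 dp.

new position p' = (-0.0660, -1.7980, -0.3100)
v' = v + a·dt = (1.7248, 0.0944, -0.5224)
(τ − ω×Iω)/I = (2.5400, 0.8111, -1.1143)
ω + α·dt = (1.0508, 1.3162, 1.1777)
2q̇ = q⊗(0,ω) = (0.1414214, 0.9192391, -1.5556354, 0.9192391)
q' = normalize(q + ½dt·q⊗(0,ω)) = (0.0014, 0.7162, -0.0156, -0.6978)

p' = (-0.0660, -1.7980, -0.3100)
q' = (0.0014, 0.7162, -0.0156, -0.6978)
v' = (1.7248, 0.0944, -0.5224)
ω' = (1.0508, 1.3162, 1.1777)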